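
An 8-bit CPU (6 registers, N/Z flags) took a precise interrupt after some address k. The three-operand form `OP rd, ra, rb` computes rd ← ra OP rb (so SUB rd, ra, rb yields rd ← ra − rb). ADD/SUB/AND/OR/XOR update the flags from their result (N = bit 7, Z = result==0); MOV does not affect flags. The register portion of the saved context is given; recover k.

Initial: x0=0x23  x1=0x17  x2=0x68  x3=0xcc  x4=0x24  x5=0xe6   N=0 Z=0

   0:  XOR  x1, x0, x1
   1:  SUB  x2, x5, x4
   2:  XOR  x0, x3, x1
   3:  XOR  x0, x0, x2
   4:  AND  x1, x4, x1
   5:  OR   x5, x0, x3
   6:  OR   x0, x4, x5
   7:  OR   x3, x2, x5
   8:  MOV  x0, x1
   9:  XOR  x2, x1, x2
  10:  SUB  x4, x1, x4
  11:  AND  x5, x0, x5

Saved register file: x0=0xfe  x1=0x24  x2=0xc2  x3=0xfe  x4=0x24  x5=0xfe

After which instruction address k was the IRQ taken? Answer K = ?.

after  0: x0=0x23 x1=0x34 x2=0x68 x3=0xcc x4=0x24 x5=0xe6  N=0 Z=0
after  1: x0=0x23 x1=0x34 x2=0xc2 x3=0xcc x4=0x24 x5=0xe6  N=1 Z=0
after  2: x0=0xf8 x1=0x34 x2=0xc2 x3=0xcc x4=0x24 x5=0xe6  N=1 Z=0
after  3: x0=0x3a x1=0x34 x2=0xc2 x3=0xcc x4=0x24 x5=0xe6  N=0 Z=0
after  4: x0=0x3a x1=0x24 x2=0xc2 x3=0xcc x4=0x24 x5=0xe6  N=0 Z=0
after  5: x0=0x3a x1=0x24 x2=0xc2 x3=0xcc x4=0x24 x5=0xfe  N=1 Z=0
after  6: x0=0xfe x1=0x24 x2=0xc2 x3=0xcc x4=0x24 x5=0xfe  N=1 Z=0
after  7: x0=0xfe x1=0x24 x2=0xc2 x3=0xfe x4=0x24 x5=0xfe  N=1 Z=0
-- IRQ taken; context saved, return-PC = 8 --

K = 7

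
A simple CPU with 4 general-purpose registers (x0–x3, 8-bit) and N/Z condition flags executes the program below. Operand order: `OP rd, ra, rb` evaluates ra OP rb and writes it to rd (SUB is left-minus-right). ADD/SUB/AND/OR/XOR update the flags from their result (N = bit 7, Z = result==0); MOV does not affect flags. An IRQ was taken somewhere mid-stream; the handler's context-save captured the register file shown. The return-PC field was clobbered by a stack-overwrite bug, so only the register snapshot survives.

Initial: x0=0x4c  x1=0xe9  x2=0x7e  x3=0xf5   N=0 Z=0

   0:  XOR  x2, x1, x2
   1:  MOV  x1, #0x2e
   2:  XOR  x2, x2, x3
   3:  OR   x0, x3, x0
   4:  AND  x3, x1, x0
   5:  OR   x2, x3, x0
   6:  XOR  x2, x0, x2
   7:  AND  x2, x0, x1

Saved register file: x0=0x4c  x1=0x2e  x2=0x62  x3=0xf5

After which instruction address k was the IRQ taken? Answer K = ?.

after  0: x0=0x4c x1=0xe9 x2=0x97 x3=0xf5  N=1 Z=0
after  1: x0=0x4c x1=0x2e x2=0x97 x3=0xf5  N=1 Z=0
after  2: x0=0x4c x1=0x2e x2=0x62 x3=0xf5  N=0 Z=0
-- IRQ taken; context saved, return-PC = 3 --

K = 2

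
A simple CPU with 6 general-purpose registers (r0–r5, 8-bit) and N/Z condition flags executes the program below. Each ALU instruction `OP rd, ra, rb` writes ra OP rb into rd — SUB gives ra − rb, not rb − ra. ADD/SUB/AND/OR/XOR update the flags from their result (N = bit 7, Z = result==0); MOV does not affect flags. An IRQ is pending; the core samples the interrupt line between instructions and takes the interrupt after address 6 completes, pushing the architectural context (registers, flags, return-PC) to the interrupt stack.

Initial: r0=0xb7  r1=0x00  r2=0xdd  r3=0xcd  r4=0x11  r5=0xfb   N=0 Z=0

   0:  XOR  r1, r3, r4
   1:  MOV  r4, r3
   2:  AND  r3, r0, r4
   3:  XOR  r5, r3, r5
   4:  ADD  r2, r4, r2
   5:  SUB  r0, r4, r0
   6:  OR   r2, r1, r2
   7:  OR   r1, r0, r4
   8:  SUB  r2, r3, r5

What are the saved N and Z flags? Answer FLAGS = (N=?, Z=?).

FLAGS = (N=1, Z=0)

after  0: r0=0xb7 r1=0xdc r2=0xdd r3=0xcd r4=0x11 r5=0xfb  N=1 Z=0
after  1: r0=0xb7 r1=0xdc r2=0xdd r3=0xcd r4=0xcd r5=0xfb  N=1 Z=0
after  2: r0=0xb7 r1=0xdc r2=0xdd r3=0x85 r4=0xcd r5=0xfb  N=1 Z=0
after  3: r0=0xb7 r1=0xdc r2=0xdd r3=0x85 r4=0xcd r5=0x7e  N=0 Z=0
after  4: r0=0xb7 r1=0xdc r2=0xaa r3=0x85 r4=0xcd r5=0x7e  N=1 Z=0
after  5: r0=0x16 r1=0xdc r2=0xaa r3=0x85 r4=0xcd r5=0x7e  N=0 Z=0
after  6: r0=0x16 r1=0xdc r2=0xfe r3=0x85 r4=0xcd r5=0x7e  N=1 Z=0
-- IRQ taken; context saved, return-PC = 7 --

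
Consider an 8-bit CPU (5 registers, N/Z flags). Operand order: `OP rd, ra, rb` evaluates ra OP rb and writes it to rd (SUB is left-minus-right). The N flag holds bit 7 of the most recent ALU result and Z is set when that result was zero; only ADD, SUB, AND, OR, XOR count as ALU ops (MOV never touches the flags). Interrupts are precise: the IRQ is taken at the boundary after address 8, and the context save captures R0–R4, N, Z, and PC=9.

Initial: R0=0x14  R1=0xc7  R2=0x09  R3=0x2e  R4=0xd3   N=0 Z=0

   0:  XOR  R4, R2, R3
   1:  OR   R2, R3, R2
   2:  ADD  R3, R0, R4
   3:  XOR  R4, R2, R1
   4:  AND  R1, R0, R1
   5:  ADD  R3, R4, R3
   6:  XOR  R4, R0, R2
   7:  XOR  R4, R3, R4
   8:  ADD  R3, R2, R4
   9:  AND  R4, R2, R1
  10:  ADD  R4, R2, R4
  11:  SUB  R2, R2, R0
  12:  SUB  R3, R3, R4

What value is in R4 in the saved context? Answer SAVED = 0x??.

SAVED = 0x18

after  0: R0=0x14 R1=0xc7 R2=0x09 R3=0x2e R4=0x27  N=0 Z=0
after  1: R0=0x14 R1=0xc7 R2=0x2f R3=0x2e R4=0x27  N=0 Z=0
after  2: R0=0x14 R1=0xc7 R2=0x2f R3=0x3b R4=0x27  N=0 Z=0
after  3: R0=0x14 R1=0xc7 R2=0x2f R3=0x3b R4=0xe8  N=1 Z=0
after  4: R0=0x14 R1=0x04 R2=0x2f R3=0x3b R4=0xe8  N=0 Z=0
after  5: R0=0x14 R1=0x04 R2=0x2f R3=0x23 R4=0xe8  N=0 Z=0
after  6: R0=0x14 R1=0x04 R2=0x2f R3=0x23 R4=0x3b  N=0 Z=0
after  7: R0=0x14 R1=0x04 R2=0x2f R3=0x23 R4=0x18  N=0 Z=0
after  8: R0=0x14 R1=0x04 R2=0x2f R3=0x47 R4=0x18  N=0 Z=0
-- IRQ taken; context saved, return-PC = 9 --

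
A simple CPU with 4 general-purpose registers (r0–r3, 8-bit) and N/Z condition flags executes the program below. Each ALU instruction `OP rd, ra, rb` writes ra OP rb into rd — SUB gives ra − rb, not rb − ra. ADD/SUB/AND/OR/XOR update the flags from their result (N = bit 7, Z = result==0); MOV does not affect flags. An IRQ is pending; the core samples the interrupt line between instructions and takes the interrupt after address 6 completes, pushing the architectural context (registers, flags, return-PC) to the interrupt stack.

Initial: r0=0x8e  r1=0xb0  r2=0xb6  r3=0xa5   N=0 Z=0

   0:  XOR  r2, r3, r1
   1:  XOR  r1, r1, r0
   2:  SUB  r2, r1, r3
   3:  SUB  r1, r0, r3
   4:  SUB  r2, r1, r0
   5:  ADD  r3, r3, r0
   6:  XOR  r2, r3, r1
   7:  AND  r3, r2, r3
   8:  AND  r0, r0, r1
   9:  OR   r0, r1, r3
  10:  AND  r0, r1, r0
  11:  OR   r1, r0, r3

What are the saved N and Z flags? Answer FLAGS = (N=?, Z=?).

FLAGS = (N=1, Z=0)

after  0: r0=0x8e r1=0xb0 r2=0x15 r3=0xa5  N=0 Z=0
after  1: r0=0x8e r1=0x3e r2=0x15 r3=0xa5  N=0 Z=0
after  2: r0=0x8e r1=0x3e r2=0x99 r3=0xa5  N=1 Z=0
after  3: r0=0x8e r1=0xe9 r2=0x99 r3=0xa5  N=1 Z=0
after  4: r0=0x8e r1=0xe9 r2=0x5b r3=0xa5  N=0 Z=0
after  5: r0=0x8e r1=0xe9 r2=0x5b r3=0x33  N=0 Z=0
after  6: r0=0x8e r1=0xe9 r2=0xda r3=0x33  N=1 Z=0
-- IRQ taken; context saved, return-PC = 7 --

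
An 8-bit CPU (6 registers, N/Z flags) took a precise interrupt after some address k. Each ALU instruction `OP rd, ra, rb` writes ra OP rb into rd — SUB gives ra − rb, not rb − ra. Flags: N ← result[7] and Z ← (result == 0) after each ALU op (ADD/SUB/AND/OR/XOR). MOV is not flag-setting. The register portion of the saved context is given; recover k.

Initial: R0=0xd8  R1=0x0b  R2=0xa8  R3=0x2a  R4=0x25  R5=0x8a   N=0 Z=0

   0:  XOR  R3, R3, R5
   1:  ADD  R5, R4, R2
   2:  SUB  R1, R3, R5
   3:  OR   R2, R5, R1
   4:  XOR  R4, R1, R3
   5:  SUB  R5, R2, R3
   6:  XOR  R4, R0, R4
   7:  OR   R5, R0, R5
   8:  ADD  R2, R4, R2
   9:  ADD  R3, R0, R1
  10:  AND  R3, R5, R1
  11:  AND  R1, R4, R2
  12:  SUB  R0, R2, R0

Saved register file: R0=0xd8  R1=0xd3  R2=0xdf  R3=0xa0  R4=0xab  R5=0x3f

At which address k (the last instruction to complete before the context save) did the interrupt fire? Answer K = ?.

after  0: R0=0xd8 R1=0x0b R2=0xa8 R3=0xa0 R4=0x25 R5=0x8a  N=1 Z=0
after  1: R0=0xd8 R1=0x0b R2=0xa8 R3=0xa0 R4=0x25 R5=0xcd  N=1 Z=0
after  2: R0=0xd8 R1=0xd3 R2=0xa8 R3=0xa0 R4=0x25 R5=0xcd  N=1 Z=0
after  3: R0=0xd8 R1=0xd3 R2=0xdf R3=0xa0 R4=0x25 R5=0xcd  N=1 Z=0
after  4: R0=0xd8 R1=0xd3 R2=0xdf R3=0xa0 R4=0x73 R5=0xcd  N=0 Z=0
after  5: R0=0xd8 R1=0xd3 R2=0xdf R3=0xa0 R4=0x73 R5=0x3f  N=0 Z=0
after  6: R0=0xd8 R1=0xd3 R2=0xdf R3=0xa0 R4=0xab R5=0x3f  N=1 Z=0
-- IRQ taken; context saved, return-PC = 7 --

K = 6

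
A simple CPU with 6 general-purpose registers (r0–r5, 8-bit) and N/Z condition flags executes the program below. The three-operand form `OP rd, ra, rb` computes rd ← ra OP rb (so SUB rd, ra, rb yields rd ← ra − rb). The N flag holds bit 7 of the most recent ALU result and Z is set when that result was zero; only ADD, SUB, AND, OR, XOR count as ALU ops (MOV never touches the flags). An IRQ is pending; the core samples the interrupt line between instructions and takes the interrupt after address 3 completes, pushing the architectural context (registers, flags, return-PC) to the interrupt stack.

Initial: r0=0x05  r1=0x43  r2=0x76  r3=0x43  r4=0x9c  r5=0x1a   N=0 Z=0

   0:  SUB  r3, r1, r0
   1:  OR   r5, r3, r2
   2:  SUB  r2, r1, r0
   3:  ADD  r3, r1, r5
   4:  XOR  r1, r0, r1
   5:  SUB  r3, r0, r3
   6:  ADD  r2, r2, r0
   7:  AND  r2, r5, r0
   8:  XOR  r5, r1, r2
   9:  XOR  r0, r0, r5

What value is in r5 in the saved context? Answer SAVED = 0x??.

after  0: r0=0x05 r1=0x43 r2=0x76 r3=0x3e r4=0x9c r5=0x1a  N=0 Z=0
after  1: r0=0x05 r1=0x43 r2=0x76 r3=0x3e r4=0x9c r5=0x7e  N=0 Z=0
after  2: r0=0x05 r1=0x43 r2=0x3e r3=0x3e r4=0x9c r5=0x7e  N=0 Z=0
after  3: r0=0x05 r1=0x43 r2=0x3e r3=0xc1 r4=0x9c r5=0x7e  N=1 Z=0
-- IRQ taken; context saved, return-PC = 4 --

SAVED = 0x7e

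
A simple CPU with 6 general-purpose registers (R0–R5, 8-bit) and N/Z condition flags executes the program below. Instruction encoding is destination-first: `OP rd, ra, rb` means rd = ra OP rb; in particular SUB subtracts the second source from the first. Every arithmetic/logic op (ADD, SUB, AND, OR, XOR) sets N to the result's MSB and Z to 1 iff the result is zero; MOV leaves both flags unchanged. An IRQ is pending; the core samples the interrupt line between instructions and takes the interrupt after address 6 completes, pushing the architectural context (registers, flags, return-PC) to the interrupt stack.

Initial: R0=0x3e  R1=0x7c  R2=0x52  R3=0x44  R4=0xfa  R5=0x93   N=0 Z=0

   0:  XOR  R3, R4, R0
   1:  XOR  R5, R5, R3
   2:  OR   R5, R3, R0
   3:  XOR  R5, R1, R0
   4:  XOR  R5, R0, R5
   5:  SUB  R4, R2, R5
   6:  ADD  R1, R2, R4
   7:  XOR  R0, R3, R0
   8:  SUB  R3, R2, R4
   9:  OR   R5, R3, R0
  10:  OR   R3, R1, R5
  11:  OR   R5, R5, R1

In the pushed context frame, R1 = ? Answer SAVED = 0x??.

after  0: R0=0x3e R1=0x7c R2=0x52 R3=0xc4 R4=0xfa R5=0x93  N=1 Z=0
after  1: R0=0x3e R1=0x7c R2=0x52 R3=0xc4 R4=0xfa R5=0x57  N=0 Z=0
after  2: R0=0x3e R1=0x7c R2=0x52 R3=0xc4 R4=0xfa R5=0xfe  N=1 Z=0
after  3: R0=0x3e R1=0x7c R2=0x52 R3=0xc4 R4=0xfa R5=0x42  N=0 Z=0
after  4: R0=0x3e R1=0x7c R2=0x52 R3=0xc4 R4=0xfa R5=0x7c  N=0 Z=0
after  5: R0=0x3e R1=0x7c R2=0x52 R3=0xc4 R4=0xd6 R5=0x7c  N=1 Z=0
after  6: R0=0x3e R1=0x28 R2=0x52 R3=0xc4 R4=0xd6 R5=0x7c  N=0 Z=0
-- IRQ taken; context saved, return-PC = 7 --

SAVED = 0x28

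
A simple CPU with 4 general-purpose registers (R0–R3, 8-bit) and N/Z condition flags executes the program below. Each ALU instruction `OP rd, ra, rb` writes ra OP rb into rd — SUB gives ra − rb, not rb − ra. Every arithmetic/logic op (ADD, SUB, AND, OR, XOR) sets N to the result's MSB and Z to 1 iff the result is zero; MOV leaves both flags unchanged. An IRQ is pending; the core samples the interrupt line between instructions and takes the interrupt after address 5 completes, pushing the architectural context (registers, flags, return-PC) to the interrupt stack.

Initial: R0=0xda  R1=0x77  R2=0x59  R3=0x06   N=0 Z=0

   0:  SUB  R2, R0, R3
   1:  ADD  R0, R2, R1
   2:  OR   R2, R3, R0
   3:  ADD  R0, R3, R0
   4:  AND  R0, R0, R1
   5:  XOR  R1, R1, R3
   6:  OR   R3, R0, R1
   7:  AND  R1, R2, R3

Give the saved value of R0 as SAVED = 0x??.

after  0: R0=0xda R1=0x77 R2=0xd4 R3=0x06  N=1 Z=0
after  1: R0=0x4b R1=0x77 R2=0xd4 R3=0x06  N=0 Z=0
after  2: R0=0x4b R1=0x77 R2=0x4f R3=0x06  N=0 Z=0
after  3: R0=0x51 R1=0x77 R2=0x4f R3=0x06  N=0 Z=0
after  4: R0=0x51 R1=0x77 R2=0x4f R3=0x06  N=0 Z=0
after  5: R0=0x51 R1=0x71 R2=0x4f R3=0x06  N=0 Z=0
-- IRQ taken; context saved, return-PC = 6 --

SAVED = 0x51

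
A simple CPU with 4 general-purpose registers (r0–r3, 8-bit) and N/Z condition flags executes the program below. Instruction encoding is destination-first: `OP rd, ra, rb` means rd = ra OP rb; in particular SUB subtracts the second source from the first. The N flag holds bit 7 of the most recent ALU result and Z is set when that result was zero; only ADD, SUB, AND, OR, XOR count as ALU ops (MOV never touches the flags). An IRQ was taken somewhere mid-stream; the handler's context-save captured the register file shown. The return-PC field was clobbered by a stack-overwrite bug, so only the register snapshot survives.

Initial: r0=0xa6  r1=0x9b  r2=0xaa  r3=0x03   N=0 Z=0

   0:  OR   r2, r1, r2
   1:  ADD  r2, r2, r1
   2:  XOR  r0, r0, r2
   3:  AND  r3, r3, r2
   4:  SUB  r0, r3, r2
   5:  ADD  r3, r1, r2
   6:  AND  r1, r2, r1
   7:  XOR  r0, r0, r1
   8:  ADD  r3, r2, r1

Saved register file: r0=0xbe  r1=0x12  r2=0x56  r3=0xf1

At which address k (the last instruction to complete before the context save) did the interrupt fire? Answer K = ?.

K = 7

after  0: r0=0xa6 r1=0x9b r2=0xbb r3=0x03  N=1 Z=0
after  1: r0=0xa6 r1=0x9b r2=0x56 r3=0x03  N=0 Z=0
after  2: r0=0xf0 r1=0x9b r2=0x56 r3=0x03  N=1 Z=0
after  3: r0=0xf0 r1=0x9b r2=0x56 r3=0x02  N=0 Z=0
after  4: r0=0xac r1=0x9b r2=0x56 r3=0x02  N=1 Z=0
after  5: r0=0xac r1=0x9b r2=0x56 r3=0xf1  N=1 Z=0
after  6: r0=0xac r1=0x12 r2=0x56 r3=0xf1  N=0 Z=0
after  7: r0=0xbe r1=0x12 r2=0x56 r3=0xf1  N=1 Z=0
-- IRQ taken; context saved, return-PC = 8 --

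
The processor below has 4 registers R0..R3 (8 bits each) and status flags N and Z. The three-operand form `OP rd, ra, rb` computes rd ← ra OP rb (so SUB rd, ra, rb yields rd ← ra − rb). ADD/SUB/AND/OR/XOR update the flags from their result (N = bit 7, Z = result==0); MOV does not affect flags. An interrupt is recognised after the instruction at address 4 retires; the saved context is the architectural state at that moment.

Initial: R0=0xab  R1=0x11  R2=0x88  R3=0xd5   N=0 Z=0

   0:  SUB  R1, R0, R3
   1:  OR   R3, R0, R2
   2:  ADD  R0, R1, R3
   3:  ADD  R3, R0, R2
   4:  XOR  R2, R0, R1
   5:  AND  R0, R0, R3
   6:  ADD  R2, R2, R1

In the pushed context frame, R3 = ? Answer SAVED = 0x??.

SAVED = 0x09

after  0: R0=0xab R1=0xd6 R2=0x88 R3=0xd5  N=1 Z=0
after  1: R0=0xab R1=0xd6 R2=0x88 R3=0xab  N=1 Z=0
after  2: R0=0x81 R1=0xd6 R2=0x88 R3=0xab  N=1 Z=0
after  3: R0=0x81 R1=0xd6 R2=0x88 R3=0x09  N=0 Z=0
after  4: R0=0x81 R1=0xd6 R2=0x57 R3=0x09  N=0 Z=0
-- IRQ taken; context saved, return-PC = 5 --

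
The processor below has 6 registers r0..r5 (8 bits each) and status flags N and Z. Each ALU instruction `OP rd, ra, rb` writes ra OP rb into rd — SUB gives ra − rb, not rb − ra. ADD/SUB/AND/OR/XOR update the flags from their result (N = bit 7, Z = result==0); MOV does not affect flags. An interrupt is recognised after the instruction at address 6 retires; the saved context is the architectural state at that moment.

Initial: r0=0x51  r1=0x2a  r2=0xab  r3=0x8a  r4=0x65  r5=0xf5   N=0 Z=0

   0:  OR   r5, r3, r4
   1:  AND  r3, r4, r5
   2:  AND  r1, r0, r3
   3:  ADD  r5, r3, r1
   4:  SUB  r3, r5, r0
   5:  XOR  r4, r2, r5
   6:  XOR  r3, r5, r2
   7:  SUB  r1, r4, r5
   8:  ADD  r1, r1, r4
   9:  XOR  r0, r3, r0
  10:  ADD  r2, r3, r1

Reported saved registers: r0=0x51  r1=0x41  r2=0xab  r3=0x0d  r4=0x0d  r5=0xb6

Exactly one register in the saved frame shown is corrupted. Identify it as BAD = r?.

BAD = r5

after  0: r0=0x51 r1=0x2a r2=0xab r3=0x8a r4=0x65 r5=0xef  N=1 Z=0
after  1: r0=0x51 r1=0x2a r2=0xab r3=0x65 r4=0x65 r5=0xef  N=0 Z=0
after  2: r0=0x51 r1=0x41 r2=0xab r3=0x65 r4=0x65 r5=0xef  N=0 Z=0
after  3: r0=0x51 r1=0x41 r2=0xab r3=0x65 r4=0x65 r5=0xa6  N=1 Z=0
after  4: r0=0x51 r1=0x41 r2=0xab r3=0x55 r4=0x65 r5=0xa6  N=0 Z=0
after  5: r0=0x51 r1=0x41 r2=0xab r3=0x55 r4=0x0d r5=0xa6  N=0 Z=0
after  6: r0=0x51 r1=0x41 r2=0xab r3=0x0d r4=0x0d r5=0xa6  N=0 Z=0
-- IRQ taken; context saved, return-PC = 7 --
mismatch: r5: reported 0xb6 vs actual 0xa6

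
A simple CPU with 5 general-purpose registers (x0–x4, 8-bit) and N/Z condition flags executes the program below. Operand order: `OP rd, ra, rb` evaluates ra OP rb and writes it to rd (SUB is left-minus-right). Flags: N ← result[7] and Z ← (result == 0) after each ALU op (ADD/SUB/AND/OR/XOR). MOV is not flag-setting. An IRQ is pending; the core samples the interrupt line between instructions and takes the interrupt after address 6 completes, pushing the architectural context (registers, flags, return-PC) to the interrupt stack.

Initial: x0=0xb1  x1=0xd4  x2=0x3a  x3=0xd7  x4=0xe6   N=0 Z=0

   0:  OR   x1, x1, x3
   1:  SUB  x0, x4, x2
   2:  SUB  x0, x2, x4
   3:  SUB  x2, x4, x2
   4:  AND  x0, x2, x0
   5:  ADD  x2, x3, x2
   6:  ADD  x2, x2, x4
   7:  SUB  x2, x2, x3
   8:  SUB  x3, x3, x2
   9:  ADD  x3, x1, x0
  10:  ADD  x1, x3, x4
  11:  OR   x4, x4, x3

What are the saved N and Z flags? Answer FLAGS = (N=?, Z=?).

FLAGS = (N=0, Z=0)

after  0: x0=0xb1 x1=0xd7 x2=0x3a x3=0xd7 x4=0xe6  N=1 Z=0
after  1: x0=0xac x1=0xd7 x2=0x3a x3=0xd7 x4=0xe6  N=1 Z=0
after  2: x0=0x54 x1=0xd7 x2=0x3a x3=0xd7 x4=0xe6  N=0 Z=0
after  3: x0=0x54 x1=0xd7 x2=0xac x3=0xd7 x4=0xe6  N=1 Z=0
after  4: x0=0x04 x1=0xd7 x2=0xac x3=0xd7 x4=0xe6  N=0 Z=0
after  5: x0=0x04 x1=0xd7 x2=0x83 x3=0xd7 x4=0xe6  N=1 Z=0
after  6: x0=0x04 x1=0xd7 x2=0x69 x3=0xd7 x4=0xe6  N=0 Z=0
-- IRQ taken; context saved, return-PC = 7 --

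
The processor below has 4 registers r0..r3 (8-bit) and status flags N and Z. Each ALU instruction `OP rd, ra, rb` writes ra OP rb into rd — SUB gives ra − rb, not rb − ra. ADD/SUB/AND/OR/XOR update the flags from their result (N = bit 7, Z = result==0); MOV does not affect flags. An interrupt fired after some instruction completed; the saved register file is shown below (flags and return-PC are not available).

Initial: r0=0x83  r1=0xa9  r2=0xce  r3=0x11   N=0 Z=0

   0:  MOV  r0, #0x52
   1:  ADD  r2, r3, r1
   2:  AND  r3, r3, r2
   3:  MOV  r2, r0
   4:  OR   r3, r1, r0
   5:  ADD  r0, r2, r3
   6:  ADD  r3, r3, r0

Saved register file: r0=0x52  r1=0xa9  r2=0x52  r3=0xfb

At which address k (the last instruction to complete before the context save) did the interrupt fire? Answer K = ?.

after  0: r0=0x52 r1=0xa9 r2=0xce r3=0x11  N=0 Z=0
after  1: r0=0x52 r1=0xa9 r2=0xba r3=0x11  N=1 Z=0
after  2: r0=0x52 r1=0xa9 r2=0xba r3=0x10  N=0 Z=0
after  3: r0=0x52 r1=0xa9 r2=0x52 r3=0x10  N=0 Z=0
after  4: r0=0x52 r1=0xa9 r2=0x52 r3=0xfb  N=1 Z=0
-- IRQ taken; context saved, return-PC = 5 --

K = 4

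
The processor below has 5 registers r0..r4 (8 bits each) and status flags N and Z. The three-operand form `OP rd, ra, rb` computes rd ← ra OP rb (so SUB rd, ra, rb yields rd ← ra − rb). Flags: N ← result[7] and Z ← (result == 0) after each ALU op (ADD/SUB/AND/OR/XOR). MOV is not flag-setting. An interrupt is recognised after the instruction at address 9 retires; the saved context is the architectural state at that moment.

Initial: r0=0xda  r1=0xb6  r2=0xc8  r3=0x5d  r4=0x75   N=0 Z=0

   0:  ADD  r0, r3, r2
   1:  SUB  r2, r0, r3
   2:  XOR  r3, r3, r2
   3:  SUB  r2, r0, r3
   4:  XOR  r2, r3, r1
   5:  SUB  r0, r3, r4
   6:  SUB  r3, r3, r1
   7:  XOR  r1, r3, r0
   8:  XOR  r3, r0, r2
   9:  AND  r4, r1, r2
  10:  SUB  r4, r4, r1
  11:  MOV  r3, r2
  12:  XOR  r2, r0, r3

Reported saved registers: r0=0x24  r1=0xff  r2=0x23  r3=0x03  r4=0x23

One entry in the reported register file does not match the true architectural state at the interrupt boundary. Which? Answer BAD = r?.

after  0: r0=0x25 r1=0xb6 r2=0xc8 r3=0x5d r4=0x75  N=0 Z=0
after  1: r0=0x25 r1=0xb6 r2=0xc8 r3=0x5d r4=0x75  N=1 Z=0
after  2: r0=0x25 r1=0xb6 r2=0xc8 r3=0x95 r4=0x75  N=1 Z=0
after  3: r0=0x25 r1=0xb6 r2=0x90 r3=0x95 r4=0x75  N=1 Z=0
after  4: r0=0x25 r1=0xb6 r2=0x23 r3=0x95 r4=0x75  N=0 Z=0
after  5: r0=0x20 r1=0xb6 r2=0x23 r3=0x95 r4=0x75  N=0 Z=0
after  6: r0=0x20 r1=0xb6 r2=0x23 r3=0xdf r4=0x75  N=1 Z=0
after  7: r0=0x20 r1=0xff r2=0x23 r3=0xdf r4=0x75  N=1 Z=0
after  8: r0=0x20 r1=0xff r2=0x23 r3=0x03 r4=0x75  N=0 Z=0
after  9: r0=0x20 r1=0xff r2=0x23 r3=0x03 r4=0x23  N=0 Z=0
-- IRQ taken; context saved, return-PC = 10 --
mismatch: r0: reported 0x24 vs actual 0x20

BAD = r0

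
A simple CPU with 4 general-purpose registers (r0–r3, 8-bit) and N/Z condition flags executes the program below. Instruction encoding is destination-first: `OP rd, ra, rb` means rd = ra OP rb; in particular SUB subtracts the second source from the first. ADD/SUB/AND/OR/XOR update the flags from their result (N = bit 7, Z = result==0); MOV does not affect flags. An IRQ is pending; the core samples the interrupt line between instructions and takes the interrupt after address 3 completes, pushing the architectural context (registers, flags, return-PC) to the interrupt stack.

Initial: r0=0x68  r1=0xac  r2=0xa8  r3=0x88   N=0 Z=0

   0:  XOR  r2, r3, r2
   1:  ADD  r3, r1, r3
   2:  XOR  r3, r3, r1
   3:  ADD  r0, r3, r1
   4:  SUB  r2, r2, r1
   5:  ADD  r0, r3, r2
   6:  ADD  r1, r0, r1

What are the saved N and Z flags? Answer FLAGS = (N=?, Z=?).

FLAGS = (N=0, Z=0)

after  0: r0=0x68 r1=0xac r2=0x20 r3=0x88  N=0 Z=0
after  1: r0=0x68 r1=0xac r2=0x20 r3=0x34  N=0 Z=0
after  2: r0=0x68 r1=0xac r2=0x20 r3=0x98  N=1 Z=0
after  3: r0=0x44 r1=0xac r2=0x20 r3=0x98  N=0 Z=0
-- IRQ taken; context saved, return-PC = 4 --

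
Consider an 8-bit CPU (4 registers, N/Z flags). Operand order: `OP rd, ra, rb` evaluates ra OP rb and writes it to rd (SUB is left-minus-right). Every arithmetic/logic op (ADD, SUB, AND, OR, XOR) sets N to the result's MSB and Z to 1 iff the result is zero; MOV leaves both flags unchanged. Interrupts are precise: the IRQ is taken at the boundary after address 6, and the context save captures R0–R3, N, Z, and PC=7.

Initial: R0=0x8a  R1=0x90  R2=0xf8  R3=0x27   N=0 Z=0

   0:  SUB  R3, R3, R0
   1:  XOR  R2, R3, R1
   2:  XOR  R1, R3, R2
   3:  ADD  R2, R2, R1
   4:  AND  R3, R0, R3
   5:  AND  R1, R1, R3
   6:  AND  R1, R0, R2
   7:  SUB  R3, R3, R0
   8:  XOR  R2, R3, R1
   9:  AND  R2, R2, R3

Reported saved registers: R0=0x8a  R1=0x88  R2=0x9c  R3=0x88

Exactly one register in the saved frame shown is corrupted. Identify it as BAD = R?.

BAD = R2

after  0: R0=0x8a R1=0x90 R2=0xf8 R3=0x9d  N=1 Z=0
after  1: R0=0x8a R1=0x90 R2=0x0d R3=0x9d  N=0 Z=0
after  2: R0=0x8a R1=0x90 R2=0x0d R3=0x9d  N=1 Z=0
after  3: R0=0x8a R1=0x90 R2=0x9d R3=0x9d  N=1 Z=0
after  4: R0=0x8a R1=0x90 R2=0x9d R3=0x88  N=1 Z=0
after  5: R0=0x8a R1=0x80 R2=0x9d R3=0x88  N=1 Z=0
after  6: R0=0x8a R1=0x88 R2=0x9d R3=0x88  N=1 Z=0
-- IRQ taken; context saved, return-PC = 7 --
mismatch: R2: reported 0x9c vs actual 0x9d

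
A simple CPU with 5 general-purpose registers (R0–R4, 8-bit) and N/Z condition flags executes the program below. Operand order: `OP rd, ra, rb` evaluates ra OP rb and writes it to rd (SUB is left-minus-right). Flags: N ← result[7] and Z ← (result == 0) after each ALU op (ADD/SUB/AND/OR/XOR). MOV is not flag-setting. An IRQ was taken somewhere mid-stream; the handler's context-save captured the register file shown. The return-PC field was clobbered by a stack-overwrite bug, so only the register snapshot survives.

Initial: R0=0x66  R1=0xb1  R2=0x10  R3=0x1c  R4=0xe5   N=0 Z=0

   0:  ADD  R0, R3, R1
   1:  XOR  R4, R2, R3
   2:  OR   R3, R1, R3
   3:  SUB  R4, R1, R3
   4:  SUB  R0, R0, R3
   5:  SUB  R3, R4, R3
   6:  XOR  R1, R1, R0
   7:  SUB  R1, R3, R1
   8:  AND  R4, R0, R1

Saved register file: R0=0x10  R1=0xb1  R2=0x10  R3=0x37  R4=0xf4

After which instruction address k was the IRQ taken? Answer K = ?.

K = 5

after  0: R0=0xcd R1=0xb1 R2=0x10 R3=0x1c R4=0xe5  N=1 Z=0
after  1: R0=0xcd R1=0xb1 R2=0x10 R3=0x1c R4=0x0c  N=0 Z=0
after  2: R0=0xcd R1=0xb1 R2=0x10 R3=0xbd R4=0x0c  N=1 Z=0
after  3: R0=0xcd R1=0xb1 R2=0x10 R3=0xbd R4=0xf4  N=1 Z=0
after  4: R0=0x10 R1=0xb1 R2=0x10 R3=0xbd R4=0xf4  N=0 Z=0
after  5: R0=0x10 R1=0xb1 R2=0x10 R3=0x37 R4=0xf4  N=0 Z=0
-- IRQ taken; context saved, return-PC = 6 --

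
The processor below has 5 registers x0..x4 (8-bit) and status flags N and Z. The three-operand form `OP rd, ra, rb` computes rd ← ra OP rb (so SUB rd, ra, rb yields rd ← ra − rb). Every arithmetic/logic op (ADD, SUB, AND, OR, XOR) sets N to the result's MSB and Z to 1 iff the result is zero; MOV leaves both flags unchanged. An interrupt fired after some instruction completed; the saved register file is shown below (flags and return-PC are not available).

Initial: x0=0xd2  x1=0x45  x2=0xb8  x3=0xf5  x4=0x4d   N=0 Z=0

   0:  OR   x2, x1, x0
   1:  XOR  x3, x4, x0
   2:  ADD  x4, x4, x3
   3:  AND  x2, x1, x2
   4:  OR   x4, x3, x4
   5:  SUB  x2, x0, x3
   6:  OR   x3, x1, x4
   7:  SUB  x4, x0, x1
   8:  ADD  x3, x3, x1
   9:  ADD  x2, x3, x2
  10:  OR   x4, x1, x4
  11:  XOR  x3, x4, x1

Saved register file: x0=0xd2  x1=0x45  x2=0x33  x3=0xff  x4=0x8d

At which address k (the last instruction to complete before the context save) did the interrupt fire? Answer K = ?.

after  0: x0=0xd2 x1=0x45 x2=0xd7 x3=0xf5 x4=0x4d  N=1 Z=0
after  1: x0=0xd2 x1=0x45 x2=0xd7 x3=0x9f x4=0x4d  N=1 Z=0
after  2: x0=0xd2 x1=0x45 x2=0xd7 x3=0x9f x4=0xec  N=1 Z=0
after  3: x0=0xd2 x1=0x45 x2=0x45 x3=0x9f x4=0xec  N=0 Z=0
after  4: x0=0xd2 x1=0x45 x2=0x45 x3=0x9f x4=0xff  N=1 Z=0
after  5: x0=0xd2 x1=0x45 x2=0x33 x3=0x9f x4=0xff  N=0 Z=0
after  6: x0=0xd2 x1=0x45 x2=0x33 x3=0xff x4=0xff  N=1 Z=0
after  7: x0=0xd2 x1=0x45 x2=0x33 x3=0xff x4=0x8d  N=1 Z=0
-- IRQ taken; context saved, return-PC = 8 --

K = 7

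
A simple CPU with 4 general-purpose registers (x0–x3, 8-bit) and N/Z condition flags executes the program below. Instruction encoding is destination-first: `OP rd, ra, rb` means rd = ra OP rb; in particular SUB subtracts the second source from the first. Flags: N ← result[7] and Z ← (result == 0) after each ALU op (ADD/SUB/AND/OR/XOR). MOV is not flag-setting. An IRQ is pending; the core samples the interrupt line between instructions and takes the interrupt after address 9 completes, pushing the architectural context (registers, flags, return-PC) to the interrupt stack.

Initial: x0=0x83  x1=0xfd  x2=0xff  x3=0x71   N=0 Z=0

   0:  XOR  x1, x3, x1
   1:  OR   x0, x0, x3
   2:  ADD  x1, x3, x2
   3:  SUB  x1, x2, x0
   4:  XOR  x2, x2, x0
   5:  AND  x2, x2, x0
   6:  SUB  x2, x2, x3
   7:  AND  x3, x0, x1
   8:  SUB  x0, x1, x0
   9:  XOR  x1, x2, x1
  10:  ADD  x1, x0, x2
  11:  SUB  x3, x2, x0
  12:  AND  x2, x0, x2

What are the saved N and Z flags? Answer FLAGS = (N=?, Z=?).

FLAGS = (N=1, Z=0)

after  0: x0=0x83 x1=0x8c x2=0xff x3=0x71  N=1 Z=0
after  1: x0=0xf3 x1=0x8c x2=0xff x3=0x71  N=1 Z=0
after  2: x0=0xf3 x1=0x70 x2=0xff x3=0x71  N=0 Z=0
after  3: x0=0xf3 x1=0x0c x2=0xff x3=0x71  N=0 Z=0
after  4: x0=0xf3 x1=0x0c x2=0x0c x3=0x71  N=0 Z=0
after  5: x0=0xf3 x1=0x0c x2=0x00 x3=0x71  N=0 Z=1
after  6: x0=0xf3 x1=0x0c x2=0x8f x3=0x71  N=1 Z=0
after  7: x0=0xf3 x1=0x0c x2=0x8f x3=0x00  N=0 Z=1
after  8: x0=0x19 x1=0x0c x2=0x8f x3=0x00  N=0 Z=0
after  9: x0=0x19 x1=0x83 x2=0x8f x3=0x00  N=1 Z=0
-- IRQ taken; context saved, return-PC = 10 --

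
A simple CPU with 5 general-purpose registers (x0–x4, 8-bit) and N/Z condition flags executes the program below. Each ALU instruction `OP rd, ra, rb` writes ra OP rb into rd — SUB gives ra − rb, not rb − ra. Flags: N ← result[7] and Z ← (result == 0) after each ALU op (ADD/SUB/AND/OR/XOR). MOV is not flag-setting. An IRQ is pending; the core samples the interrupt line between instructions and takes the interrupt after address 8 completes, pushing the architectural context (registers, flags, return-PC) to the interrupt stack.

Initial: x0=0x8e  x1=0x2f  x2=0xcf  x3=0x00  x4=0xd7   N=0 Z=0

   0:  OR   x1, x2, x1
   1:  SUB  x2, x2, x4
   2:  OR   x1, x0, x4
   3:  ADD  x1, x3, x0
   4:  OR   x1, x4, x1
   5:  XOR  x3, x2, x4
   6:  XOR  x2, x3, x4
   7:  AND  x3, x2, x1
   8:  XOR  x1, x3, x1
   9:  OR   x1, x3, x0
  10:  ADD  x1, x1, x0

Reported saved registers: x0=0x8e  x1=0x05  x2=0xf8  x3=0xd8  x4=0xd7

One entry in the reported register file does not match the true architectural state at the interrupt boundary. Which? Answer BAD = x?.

after  0: x0=0x8e x1=0xef x2=0xcf x3=0x00 x4=0xd7  N=1 Z=0
after  1: x0=0x8e x1=0xef x2=0xf8 x3=0x00 x4=0xd7  N=1 Z=0
after  2: x0=0x8e x1=0xdf x2=0xf8 x3=0x00 x4=0xd7  N=1 Z=0
after  3: x0=0x8e x1=0x8e x2=0xf8 x3=0x00 x4=0xd7  N=1 Z=0
after  4: x0=0x8e x1=0xdf x2=0xf8 x3=0x00 x4=0xd7  N=1 Z=0
after  5: x0=0x8e x1=0xdf x2=0xf8 x3=0x2f x4=0xd7  N=0 Z=0
after  6: x0=0x8e x1=0xdf x2=0xf8 x3=0x2f x4=0xd7  N=1 Z=0
after  7: x0=0x8e x1=0xdf x2=0xf8 x3=0xd8 x4=0xd7  N=1 Z=0
after  8: x0=0x8e x1=0x07 x2=0xf8 x3=0xd8 x4=0xd7  N=0 Z=0
-- IRQ taken; context saved, return-PC = 9 --
mismatch: x1: reported 0x05 vs actual 0x07

BAD = x1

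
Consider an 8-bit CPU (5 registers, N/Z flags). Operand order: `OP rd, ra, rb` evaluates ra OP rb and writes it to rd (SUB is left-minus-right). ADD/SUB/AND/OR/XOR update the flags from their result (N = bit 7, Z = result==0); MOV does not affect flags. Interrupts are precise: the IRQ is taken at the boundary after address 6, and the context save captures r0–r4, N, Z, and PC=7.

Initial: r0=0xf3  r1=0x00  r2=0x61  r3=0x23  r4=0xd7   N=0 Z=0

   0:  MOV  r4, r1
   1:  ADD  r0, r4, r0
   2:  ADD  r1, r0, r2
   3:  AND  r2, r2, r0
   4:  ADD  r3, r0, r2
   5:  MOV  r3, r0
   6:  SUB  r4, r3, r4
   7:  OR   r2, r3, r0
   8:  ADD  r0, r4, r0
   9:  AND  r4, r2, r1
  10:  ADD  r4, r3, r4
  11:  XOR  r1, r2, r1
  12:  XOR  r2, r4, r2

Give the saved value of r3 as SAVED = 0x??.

SAVED = 0xf3

after  0: r0=0xf3 r1=0x00 r2=0x61 r3=0x23 r4=0x00  N=0 Z=0
after  1: r0=0xf3 r1=0x00 r2=0x61 r3=0x23 r4=0x00  N=1 Z=0
after  2: r0=0xf3 r1=0x54 r2=0x61 r3=0x23 r4=0x00  N=0 Z=0
after  3: r0=0xf3 r1=0x54 r2=0x61 r3=0x23 r4=0x00  N=0 Z=0
after  4: r0=0xf3 r1=0x54 r2=0x61 r3=0x54 r4=0x00  N=0 Z=0
after  5: r0=0xf3 r1=0x54 r2=0x61 r3=0xf3 r4=0x00  N=0 Z=0
after  6: r0=0xf3 r1=0x54 r2=0x61 r3=0xf3 r4=0xf3  N=1 Z=0
-- IRQ taken; context saved, return-PC = 7 --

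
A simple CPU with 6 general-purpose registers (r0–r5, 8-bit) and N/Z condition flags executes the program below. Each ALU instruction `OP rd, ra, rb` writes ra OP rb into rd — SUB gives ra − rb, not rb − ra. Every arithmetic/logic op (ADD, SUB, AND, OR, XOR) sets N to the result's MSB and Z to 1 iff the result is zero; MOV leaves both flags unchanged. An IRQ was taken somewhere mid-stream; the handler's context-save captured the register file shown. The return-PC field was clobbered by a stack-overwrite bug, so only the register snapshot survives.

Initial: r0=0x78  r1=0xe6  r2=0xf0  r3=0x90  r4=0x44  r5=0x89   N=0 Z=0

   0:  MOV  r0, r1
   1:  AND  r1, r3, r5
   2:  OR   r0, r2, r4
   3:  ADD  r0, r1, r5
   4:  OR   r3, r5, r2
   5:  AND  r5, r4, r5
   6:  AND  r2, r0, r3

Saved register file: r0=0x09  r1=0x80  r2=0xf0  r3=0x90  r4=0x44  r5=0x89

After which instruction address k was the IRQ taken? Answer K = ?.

after  0: r0=0xe6 r1=0xe6 r2=0xf0 r3=0x90 r4=0x44 r5=0x89  N=0 Z=0
after  1: r0=0xe6 r1=0x80 r2=0xf0 r3=0x90 r4=0x44 r5=0x89  N=1 Z=0
after  2: r0=0xf4 r1=0x80 r2=0xf0 r3=0x90 r4=0x44 r5=0x89  N=1 Z=0
after  3: r0=0x09 r1=0x80 r2=0xf0 r3=0x90 r4=0x44 r5=0x89  N=0 Z=0
-- IRQ taken; context saved, return-PC = 4 --

K = 3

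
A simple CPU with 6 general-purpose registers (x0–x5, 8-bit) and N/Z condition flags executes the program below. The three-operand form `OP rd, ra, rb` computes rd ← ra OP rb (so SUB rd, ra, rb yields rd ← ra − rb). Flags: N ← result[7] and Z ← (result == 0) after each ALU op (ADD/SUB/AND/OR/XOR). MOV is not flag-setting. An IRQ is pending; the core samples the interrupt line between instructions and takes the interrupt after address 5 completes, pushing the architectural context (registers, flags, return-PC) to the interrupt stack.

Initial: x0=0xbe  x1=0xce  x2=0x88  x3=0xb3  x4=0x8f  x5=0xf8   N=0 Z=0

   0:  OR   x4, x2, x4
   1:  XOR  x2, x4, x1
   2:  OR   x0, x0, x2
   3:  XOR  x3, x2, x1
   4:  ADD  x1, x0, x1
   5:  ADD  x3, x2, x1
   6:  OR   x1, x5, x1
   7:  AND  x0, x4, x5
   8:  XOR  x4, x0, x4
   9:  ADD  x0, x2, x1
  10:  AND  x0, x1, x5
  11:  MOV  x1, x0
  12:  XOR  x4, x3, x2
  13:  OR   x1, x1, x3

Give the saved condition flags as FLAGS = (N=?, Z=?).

FLAGS = (N=0, Z=0)

after  0: x0=0xbe x1=0xce x2=0x88 x3=0xb3 x4=0x8f x5=0xf8  N=1 Z=0
after  1: x0=0xbe x1=0xce x2=0x41 x3=0xb3 x4=0x8f x5=0xf8  N=0 Z=0
after  2: x0=0xff x1=0xce x2=0x41 x3=0xb3 x4=0x8f x5=0xf8  N=1 Z=0
after  3: x0=0xff x1=0xce x2=0x41 x3=0x8f x4=0x8f x5=0xf8  N=1 Z=0
after  4: x0=0xff x1=0xcd x2=0x41 x3=0x8f x4=0x8f x5=0xf8  N=1 Z=0
after  5: x0=0xff x1=0xcd x2=0x41 x3=0x0e x4=0x8f x5=0xf8  N=0 Z=0
-- IRQ taken; context saved, return-PC = 6 --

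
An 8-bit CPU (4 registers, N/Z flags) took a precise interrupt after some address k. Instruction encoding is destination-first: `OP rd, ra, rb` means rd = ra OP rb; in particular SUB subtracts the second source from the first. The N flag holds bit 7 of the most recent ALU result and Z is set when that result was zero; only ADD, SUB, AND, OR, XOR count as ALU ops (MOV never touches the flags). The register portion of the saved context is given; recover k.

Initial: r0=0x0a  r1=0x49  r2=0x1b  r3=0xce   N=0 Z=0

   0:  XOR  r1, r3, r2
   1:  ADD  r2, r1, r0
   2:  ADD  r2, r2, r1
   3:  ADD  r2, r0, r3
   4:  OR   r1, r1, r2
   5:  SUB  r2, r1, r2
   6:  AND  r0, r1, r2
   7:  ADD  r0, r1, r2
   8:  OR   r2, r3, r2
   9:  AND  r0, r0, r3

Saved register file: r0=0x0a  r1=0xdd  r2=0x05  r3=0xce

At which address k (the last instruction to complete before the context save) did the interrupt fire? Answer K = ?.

after  0: r0=0x0a r1=0xd5 r2=0x1b r3=0xce  N=1 Z=0
after  1: r0=0x0a r1=0xd5 r2=0xdf r3=0xce  N=1 Z=0
after  2: r0=0x0a r1=0xd5 r2=0xb4 r3=0xce  N=1 Z=0
after  3: r0=0x0a r1=0xd5 r2=0xd8 r3=0xce  N=1 Z=0
after  4: r0=0x0a r1=0xdd r2=0xd8 r3=0xce  N=1 Z=0
after  5: r0=0x0a r1=0xdd r2=0x05 r3=0xce  N=0 Z=0
-- IRQ taken; context saved, return-PC = 6 --

K = 5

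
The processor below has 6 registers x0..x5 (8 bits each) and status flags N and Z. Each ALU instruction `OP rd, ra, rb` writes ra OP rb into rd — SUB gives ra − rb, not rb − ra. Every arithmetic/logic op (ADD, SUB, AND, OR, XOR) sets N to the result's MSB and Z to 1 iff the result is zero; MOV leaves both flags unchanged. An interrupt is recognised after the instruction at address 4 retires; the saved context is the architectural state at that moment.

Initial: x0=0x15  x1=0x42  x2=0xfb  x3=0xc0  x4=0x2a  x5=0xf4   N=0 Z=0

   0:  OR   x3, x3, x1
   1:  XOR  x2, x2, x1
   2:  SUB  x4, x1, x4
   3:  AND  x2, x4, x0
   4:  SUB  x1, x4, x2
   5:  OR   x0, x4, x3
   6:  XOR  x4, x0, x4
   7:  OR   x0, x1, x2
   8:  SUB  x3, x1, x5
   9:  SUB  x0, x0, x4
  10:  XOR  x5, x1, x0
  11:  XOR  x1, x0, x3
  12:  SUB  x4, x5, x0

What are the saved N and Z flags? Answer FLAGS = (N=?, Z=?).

after  0: x0=0x15 x1=0x42 x2=0xfb x3=0xc2 x4=0x2a x5=0xf4  N=1 Z=0
after  1: x0=0x15 x1=0x42 x2=0xb9 x3=0xc2 x4=0x2a x5=0xf4  N=1 Z=0
after  2: x0=0x15 x1=0x42 x2=0xb9 x3=0xc2 x4=0x18 x5=0xf4  N=0 Z=0
after  3: x0=0x15 x1=0x42 x2=0x10 x3=0xc2 x4=0x18 x5=0xf4  N=0 Z=0
after  4: x0=0x15 x1=0x08 x2=0x10 x3=0xc2 x4=0x18 x5=0xf4  N=0 Z=0
-- IRQ taken; context saved, return-PC = 5 --

FLAGS = (N=0, Z=0)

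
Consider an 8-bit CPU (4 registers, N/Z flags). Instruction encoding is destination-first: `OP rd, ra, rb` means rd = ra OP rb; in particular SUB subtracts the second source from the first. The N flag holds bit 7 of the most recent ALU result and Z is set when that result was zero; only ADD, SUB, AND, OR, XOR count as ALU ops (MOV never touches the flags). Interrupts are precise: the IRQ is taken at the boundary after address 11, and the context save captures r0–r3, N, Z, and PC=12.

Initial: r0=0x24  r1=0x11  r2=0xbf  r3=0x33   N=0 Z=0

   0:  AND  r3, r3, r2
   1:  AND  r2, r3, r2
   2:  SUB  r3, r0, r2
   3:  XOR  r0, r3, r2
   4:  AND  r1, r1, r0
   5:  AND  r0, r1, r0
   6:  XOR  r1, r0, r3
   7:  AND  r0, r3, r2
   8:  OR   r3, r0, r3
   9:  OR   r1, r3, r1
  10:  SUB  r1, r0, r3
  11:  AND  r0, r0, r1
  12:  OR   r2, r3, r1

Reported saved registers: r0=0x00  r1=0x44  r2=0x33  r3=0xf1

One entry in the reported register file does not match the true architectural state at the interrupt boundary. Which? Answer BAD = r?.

BAD = r1

after  0: r0=0x24 r1=0x11 r2=0xbf r3=0x33  N=0 Z=0
after  1: r0=0x24 r1=0x11 r2=0x33 r3=0x33  N=0 Z=0
after  2: r0=0x24 r1=0x11 r2=0x33 r3=0xf1  N=1 Z=0
after  3: r0=0xc2 r1=0x11 r2=0x33 r3=0xf1  N=1 Z=0
after  4: r0=0xc2 r1=0x00 r2=0x33 r3=0xf1  N=0 Z=1
after  5: r0=0x00 r1=0x00 r2=0x33 r3=0xf1  N=0 Z=1
after  6: r0=0x00 r1=0xf1 r2=0x33 r3=0xf1  N=1 Z=0
after  7: r0=0x31 r1=0xf1 r2=0x33 r3=0xf1  N=0 Z=0
after  8: r0=0x31 r1=0xf1 r2=0x33 r3=0xf1  N=1 Z=0
after  9: r0=0x31 r1=0xf1 r2=0x33 r3=0xf1  N=1 Z=0
after 10: r0=0x31 r1=0x40 r2=0x33 r3=0xf1  N=0 Z=0
after 11: r0=0x00 r1=0x40 r2=0x33 r3=0xf1  N=0 Z=1
-- IRQ taken; context saved, return-PC = 12 --
mismatch: r1: reported 0x44 vs actual 0x40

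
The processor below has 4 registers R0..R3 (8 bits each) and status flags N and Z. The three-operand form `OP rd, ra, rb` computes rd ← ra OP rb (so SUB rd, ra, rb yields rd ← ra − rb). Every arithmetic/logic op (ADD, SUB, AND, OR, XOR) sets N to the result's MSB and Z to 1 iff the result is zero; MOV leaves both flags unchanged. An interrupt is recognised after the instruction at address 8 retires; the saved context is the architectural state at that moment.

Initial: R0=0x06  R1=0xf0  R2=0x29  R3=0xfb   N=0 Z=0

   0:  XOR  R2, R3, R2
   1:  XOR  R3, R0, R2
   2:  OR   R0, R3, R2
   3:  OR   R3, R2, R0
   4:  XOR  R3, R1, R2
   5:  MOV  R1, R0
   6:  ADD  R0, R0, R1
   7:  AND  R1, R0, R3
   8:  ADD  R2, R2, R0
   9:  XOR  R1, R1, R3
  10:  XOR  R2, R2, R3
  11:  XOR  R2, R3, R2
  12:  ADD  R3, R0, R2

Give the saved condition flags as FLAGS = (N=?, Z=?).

FLAGS = (N=0, Z=0)

after  0: R0=0x06 R1=0xf0 R2=0xd2 R3=0xfb  N=1 Z=0
after  1: R0=0x06 R1=0xf0 R2=0xd2 R3=0xd4  N=1 Z=0
after  2: R0=0xd6 R1=0xf0 R2=0xd2 R3=0xd4  N=1 Z=0
after  3: R0=0xd6 R1=0xf0 R2=0xd2 R3=0xd6  N=1 Z=0
after  4: R0=0xd6 R1=0xf0 R2=0xd2 R3=0x22  N=0 Z=0
after  5: R0=0xd6 R1=0xd6 R2=0xd2 R3=0x22  N=0 Z=0
after  6: R0=0xac R1=0xd6 R2=0xd2 R3=0x22  N=1 Z=0
after  7: R0=0xac R1=0x20 R2=0xd2 R3=0x22  N=0 Z=0
after  8: R0=0xac R1=0x20 R2=0x7e R3=0x22  N=0 Z=0
-- IRQ taken; context saved, return-PC = 9 --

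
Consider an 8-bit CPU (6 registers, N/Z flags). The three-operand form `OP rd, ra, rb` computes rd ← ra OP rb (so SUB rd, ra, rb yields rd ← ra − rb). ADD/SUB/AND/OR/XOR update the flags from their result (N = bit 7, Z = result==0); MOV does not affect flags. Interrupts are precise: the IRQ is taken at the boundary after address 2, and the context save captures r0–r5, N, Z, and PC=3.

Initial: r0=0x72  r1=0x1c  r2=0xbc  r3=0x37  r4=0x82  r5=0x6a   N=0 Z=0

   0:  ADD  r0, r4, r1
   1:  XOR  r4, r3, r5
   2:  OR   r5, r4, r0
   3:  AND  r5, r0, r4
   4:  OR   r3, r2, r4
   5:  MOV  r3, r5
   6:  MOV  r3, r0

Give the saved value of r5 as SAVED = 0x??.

SAVED = 0xdf

after  0: r0=0x9e r1=0x1c r2=0xbc r3=0x37 r4=0x82 r5=0x6a  N=1 Z=0
after  1: r0=0x9e r1=0x1c r2=0xbc r3=0x37 r4=0x5d r5=0x6a  N=0 Z=0
after  2: r0=0x9e r1=0x1c r2=0xbc r3=0x37 r4=0x5d r5=0xdf  N=1 Z=0
-- IRQ taken; context saved, return-PC = 3 --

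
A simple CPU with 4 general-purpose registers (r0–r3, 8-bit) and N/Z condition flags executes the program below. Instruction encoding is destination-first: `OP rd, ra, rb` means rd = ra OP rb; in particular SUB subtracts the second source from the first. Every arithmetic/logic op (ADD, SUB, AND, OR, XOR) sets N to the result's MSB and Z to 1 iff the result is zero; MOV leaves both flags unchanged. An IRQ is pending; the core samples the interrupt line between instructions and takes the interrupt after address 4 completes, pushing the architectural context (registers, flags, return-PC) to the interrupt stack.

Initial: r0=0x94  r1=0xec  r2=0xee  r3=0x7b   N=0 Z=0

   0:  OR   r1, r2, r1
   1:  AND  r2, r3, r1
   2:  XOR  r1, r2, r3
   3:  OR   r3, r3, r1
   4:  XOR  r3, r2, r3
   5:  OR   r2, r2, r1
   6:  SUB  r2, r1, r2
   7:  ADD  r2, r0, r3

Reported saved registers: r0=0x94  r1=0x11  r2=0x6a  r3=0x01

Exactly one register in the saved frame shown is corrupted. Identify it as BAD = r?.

BAD = r3

after  0: r0=0x94 r1=0xee r2=0xee r3=0x7b  N=1 Z=0
after  1: r0=0x94 r1=0xee r2=0x6a r3=0x7b  N=0 Z=0
after  2: r0=0x94 r1=0x11 r2=0x6a r3=0x7b  N=0 Z=0
after  3: r0=0x94 r1=0x11 r2=0x6a r3=0x7b  N=0 Z=0
after  4: r0=0x94 r1=0x11 r2=0x6a r3=0x11  N=0 Z=0
-- IRQ taken; context saved, return-PC = 5 --
mismatch: r3: reported 0x01 vs actual 0x11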